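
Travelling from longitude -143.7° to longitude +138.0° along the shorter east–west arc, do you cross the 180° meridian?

Naïve |138.0 − -143.7| = 281.7° > 180°, so the shorter arc goes the other way round — across 180°.
Signed shortest Δλ = ((138.0 − -143.7 + 180) mod 360) − 180 = -78.3°.
Going west by 78.3° from -143.7° passes through 180° before reaching +138.0°.

Yes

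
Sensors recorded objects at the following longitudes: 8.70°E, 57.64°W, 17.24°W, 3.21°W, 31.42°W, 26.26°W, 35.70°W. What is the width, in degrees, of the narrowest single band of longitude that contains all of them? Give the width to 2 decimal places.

Sort the longitudes: -57.64°, -35.70°, -31.42°, -26.26°, -17.24°, -3.21°, +8.70°.
Eastward gaps between consecutive values (wrapping around): 21.94°, 4.28°, 5.16°, 9.02°, 14.03°, 11.91°, 293.66°.
Largest gap = 293.66° ⇒ minimal covering band is its complement: 360° − 293.66° = 66.34°.
Band runs from -57.64° eastward to +8.70°.

66.34°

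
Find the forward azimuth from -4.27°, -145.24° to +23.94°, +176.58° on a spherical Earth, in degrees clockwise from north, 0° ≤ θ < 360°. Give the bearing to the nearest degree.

309°

Δλ = 176.58 − -145.24 = 321.82°; wrapped into (−180°, 180°]: -38.18°.
θ = atan2( sin Δλ · cos φ₂ , cos φ₁ · sin φ₂ − sin φ₁ · cos φ₂ · cos Δλ )
  = atan2(-0.56496, 0.45815) = -50.960° → normalised to [0°, 360°): 309.040°.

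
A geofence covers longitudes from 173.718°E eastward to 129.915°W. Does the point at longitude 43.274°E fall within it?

Band width going east from +173.718° to -129.915°: ((-129.915 − 173.718) mod 360) = 56.367°.
Offset of +43.274° east of the west edge: ((43.274 − 173.718) mod 360) = 229.556°.
229.556° > 56.367° ⇒ outside.

No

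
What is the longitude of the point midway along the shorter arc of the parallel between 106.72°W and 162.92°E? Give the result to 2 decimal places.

151.90°W

Signed shortest Δλ from -106.72° to +162.92° is -90.36°.
Midpoint longitude = -106.72° + (-90.36°)/2 = -106.72° − 45.18° = -151.90°.
(The naïve average (-106.72 + +162.92)/2 = 28.1° is on the wrong side of the globe.)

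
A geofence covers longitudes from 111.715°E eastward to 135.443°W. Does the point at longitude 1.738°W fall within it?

No

Band width going east from +111.715° to -135.443°: ((-135.443 − 111.715) mod 360) = 112.842°.
Offset of -1.738° east of the west edge: ((-1.738 − 111.715) mod 360) = 246.547°.
246.547° > 112.842° ⇒ outside.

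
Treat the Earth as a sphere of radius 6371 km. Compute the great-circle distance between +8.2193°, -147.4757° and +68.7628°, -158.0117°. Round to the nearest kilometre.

6776 km

Δλ = -158.0117 − -147.4757 = -10.5360°.
Δφ = 68.7628 − 8.2193 = 60.5435°.
a = sin²(Δφ/2) + cos φ₁ · cos φ₂ · sin²(Δλ/2) = 0.257141.
c = 2·atan2(√a, √(1−a)) = 1.06361 rad → d = 6371·c ≈ 6776.27 km.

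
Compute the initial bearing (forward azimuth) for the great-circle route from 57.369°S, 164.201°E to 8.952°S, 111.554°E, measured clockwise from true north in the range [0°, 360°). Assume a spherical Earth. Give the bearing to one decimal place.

298.2°

Δλ = 111.554 − 164.201 = -52.647°.
θ = atan2( sin Δλ · cos φ₂ , cos φ₁ · sin φ₂ − sin φ₁ · cos φ₂ · cos Δλ )
  = atan2(-0.78523, 0.42083) = -61.812° → normalised to [0°, 360°): 298.188°.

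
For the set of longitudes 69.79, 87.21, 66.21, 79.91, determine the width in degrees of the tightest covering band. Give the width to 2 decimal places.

21.00°

Sort the longitudes: +66.21°, +69.79°, +79.91°, +87.21°.
Eastward gaps between consecutive values (wrapping around): 3.58°, 10.12°, 7.30°, 339.00°.
Largest gap = 339.00° ⇒ minimal covering band is its complement: 360° − 339.00° = 21.00°.
Band runs from +66.21° eastward to +87.21°.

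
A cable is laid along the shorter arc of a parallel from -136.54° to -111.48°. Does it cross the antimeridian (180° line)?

Signed shortest Δλ = ((-111.48 − -136.54 + 180) mod 360) − 180 = 25.06°.
Going east by 25.06° from -136.54° reaches -111.48° without touching 180°.

No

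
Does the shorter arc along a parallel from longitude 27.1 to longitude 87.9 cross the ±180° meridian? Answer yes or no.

No

Signed shortest Δλ = ((87.9 − 27.1 + 180) mod 360) − 180 = 60.8°.
Going east by 60.8° from +27.1° reaches +87.9° without touching 180°.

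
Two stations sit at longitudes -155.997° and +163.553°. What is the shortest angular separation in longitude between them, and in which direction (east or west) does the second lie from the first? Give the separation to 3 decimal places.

40.450° west

Raw difference: 163.553 − -155.997 = 319.55°.
Normalise into (−180°, 180°]: 319.55° − 360° = -40.45°.
Negative ⇒ the second point lies to the west; separation 40.450°.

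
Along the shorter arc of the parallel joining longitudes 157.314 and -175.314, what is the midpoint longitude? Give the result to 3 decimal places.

+171.000°

Signed shortest Δλ from +157.314° to -175.314° is +27.372°.
Midpoint longitude = +157.314° + (+27.372°)/2 = +157.314° + 13.686° = +171.000°.
(The naïve average (+157.314 + -175.314)/2 = -9.0° is on the wrong side of the globe.)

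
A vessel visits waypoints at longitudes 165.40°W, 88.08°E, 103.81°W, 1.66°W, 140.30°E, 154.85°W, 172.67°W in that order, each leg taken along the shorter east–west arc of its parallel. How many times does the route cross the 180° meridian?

3

Leg 1: -165.40° → +88.08°, shortest Δλ = -106.52° (west) — crosses 180°.
Leg 2: +88.08° → -103.81°, shortest Δλ = 168.11° (east) — crosses 180°.
Leg 3: -103.81° → -1.66°, shortest Δλ = 102.15° (east) — does not cross 180°.
Leg 4: -1.66° → +140.30°, shortest Δλ = 141.96° (east) — does not cross 180°.
Leg 5: +140.30° → -154.85°, shortest Δλ = 64.85° (east) — crosses 180°.
Leg 6: -154.85° → -172.67°, shortest Δλ = -17.82° (west) — does not cross 180°.
Total crossings: 3.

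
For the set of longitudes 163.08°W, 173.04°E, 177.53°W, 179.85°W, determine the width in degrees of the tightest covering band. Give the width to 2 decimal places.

Sort the longitudes: -179.85°, -177.53°, -163.08°, +173.04°.
Eastward gaps between consecutive values (wrapping around): 2.32°, 14.45°, 336.12°, 7.11°.
Largest gap = 336.12° ⇒ minimal covering band is its complement: 360° − 336.12° = 23.88°.
Band runs from +173.04° eastward to -163.08°, crossing the antimeridian.

23.88°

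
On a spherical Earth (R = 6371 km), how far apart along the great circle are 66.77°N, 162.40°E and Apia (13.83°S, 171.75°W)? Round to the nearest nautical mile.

Δλ = -171.75 − 162.40 = -334.15°; wrapped into (−180°, 180°]: 25.85°.
Δφ = -13.83 − 66.77 = -80.60°.
a = sin²(Δφ/2) + cos φ₁ · cos φ₂ · sin²(Δλ/2) = 0.437498.
c = 2·atan2(√a, √(1−a)) = 1.44546 rad → d = 6371·c ≈ 9209.06 km ≈ 4972.49 nmi.

4972 nmi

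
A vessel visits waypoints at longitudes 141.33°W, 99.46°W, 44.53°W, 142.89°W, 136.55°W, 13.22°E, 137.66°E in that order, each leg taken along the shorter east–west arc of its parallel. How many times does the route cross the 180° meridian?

Leg 1: -141.33° → -99.46°, shortest Δλ = 41.87° (east) — does not cross 180°.
Leg 2: -99.46° → -44.53°, shortest Δλ = 54.93° (east) — does not cross 180°.
Leg 3: -44.53° → -142.89°, shortest Δλ = -98.36° (west) — does not cross 180°.
Leg 4: -142.89° → -136.55°, shortest Δλ = 6.34° (east) — does not cross 180°.
Leg 5: -136.55° → +13.22°, shortest Δλ = 149.77° (east) — does not cross 180°.
Leg 6: +13.22° → +137.66°, shortest Δλ = 124.44° (east) — does not cross 180°.
Total crossings: 0.

0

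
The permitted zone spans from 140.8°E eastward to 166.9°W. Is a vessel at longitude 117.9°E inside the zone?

Band width going east from +140.8° to -166.9°: ((-166.9 − 140.8) mod 360) = 52.3°.
Offset of +117.9° east of the west edge: ((117.9 − 140.8) mod 360) = 337.1°.
337.1° > 52.3° ⇒ outside.

No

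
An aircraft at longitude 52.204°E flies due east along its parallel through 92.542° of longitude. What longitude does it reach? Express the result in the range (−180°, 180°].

144.746°E

Start at +52.204°; shift +92.542° → +144.746°.
+144.746° already lies in (−180°, 180°].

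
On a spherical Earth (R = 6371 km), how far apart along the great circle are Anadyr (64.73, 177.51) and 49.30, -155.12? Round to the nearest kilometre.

Δλ = -155.12 − 177.51 = -332.63°; wrapped into (−180°, 180°]: 27.37°.
Δφ = 49.30 − 64.73 = -15.43°.
a = sin²(Δφ/2) + cos φ₁ · cos φ₂ · sin²(Δλ/2) = 0.033603.
c = 2·atan2(√a, √(1−a)) = 0.36871 rad → d = 6371·c ≈ 2349.03 km.

2349 km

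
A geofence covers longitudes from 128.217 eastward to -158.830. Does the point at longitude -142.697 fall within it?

Band width going east from +128.217° to -158.830°: ((-158.830 − 128.217) mod 360) = 72.953°.
Offset of -142.697° east of the west edge: ((-142.697 − 128.217) mod 360) = 89.086°.
89.086° > 72.953° ⇒ outside.

No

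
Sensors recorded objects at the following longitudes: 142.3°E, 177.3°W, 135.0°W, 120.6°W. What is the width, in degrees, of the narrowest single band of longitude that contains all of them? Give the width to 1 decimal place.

Sort the longitudes: -177.3°, -135.0°, -120.6°, +142.3°.
Eastward gaps between consecutive values (wrapping around): 42.3°, 14.4°, 262.9°, 40.4°.
Largest gap = 262.9° ⇒ minimal covering band is its complement: 360° − 262.9° = 97.1°.
Band runs from +142.3° eastward to -120.6°, crossing the antimeridian.

97.1°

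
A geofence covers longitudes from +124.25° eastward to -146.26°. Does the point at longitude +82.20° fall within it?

Band width going east from +124.25° to -146.26°: ((-146.26 − 124.25) mod 360) = 89.49°.
Offset of +82.20° east of the west edge: ((82.20 − 124.25) mod 360) = 317.95°.
317.95° > 89.49° ⇒ outside.

No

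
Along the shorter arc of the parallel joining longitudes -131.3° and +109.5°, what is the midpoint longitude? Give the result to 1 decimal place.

+169.1°

Signed shortest Δλ from -131.3° to +109.5° is -119.2°.
Midpoint longitude = -131.3° + (-119.2°)/2 = -131.3° − 59.6° = -190.9°.
Normalise into (−180°, 180°]: +169.1°.
(The naïve average (-131.3 + +109.5)/2 = -10.9° is on the wrong side of the globe.)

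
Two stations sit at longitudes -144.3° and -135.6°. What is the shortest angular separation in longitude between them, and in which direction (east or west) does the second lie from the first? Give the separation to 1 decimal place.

Raw difference: -135.6 − -144.3 = 8.7°.
Normalise into (−180°, 180°]: 8.7° stays 8.7°.
Positive ⇒ the second point lies to the east; separation 8.7°.

8.7° east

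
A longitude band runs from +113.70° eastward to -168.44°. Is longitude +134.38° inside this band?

Band width going east from +113.70° to -168.44°: ((-168.44 − 113.70) mod 360) = 77.86°.
Offset of +134.38° east of the west edge: ((134.38 − 113.70) mod 360) = 20.68°.
20.68° ≤ 77.86° ⇒ inside.

Yes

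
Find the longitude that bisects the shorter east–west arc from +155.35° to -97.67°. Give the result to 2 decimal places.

-151.16°

Signed shortest Δλ from +155.35° to -97.67° is +106.98°.
Midpoint longitude = +155.35° + (+106.98°)/2 = +155.35° + 53.49° = +208.84°.
Normalise into (−180°, 180°]: -151.16°.
(The naïve average (+155.35 + -97.67)/2 = 28.84° is on the wrong side of the globe.)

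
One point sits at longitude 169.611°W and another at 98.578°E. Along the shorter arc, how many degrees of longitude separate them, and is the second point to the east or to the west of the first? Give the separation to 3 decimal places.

91.811° west

Raw difference: 98.578 − -169.611 = 268.189°.
Normalise into (−180°, 180°]: 268.189° − 360° = -91.811°.
Negative ⇒ the second point lies to the west; separation 91.811°.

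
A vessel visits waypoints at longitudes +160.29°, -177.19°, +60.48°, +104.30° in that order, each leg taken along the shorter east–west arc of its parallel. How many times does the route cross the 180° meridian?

Leg 1: +160.29° → -177.19°, shortest Δλ = 22.52° (east) — crosses 180°.
Leg 2: -177.19° → +60.48°, shortest Δλ = -122.33° (west) — crosses 180°.
Leg 3: +60.48° → +104.30°, shortest Δλ = 43.82° (east) — does not cross 180°.
Total crossings: 2.

2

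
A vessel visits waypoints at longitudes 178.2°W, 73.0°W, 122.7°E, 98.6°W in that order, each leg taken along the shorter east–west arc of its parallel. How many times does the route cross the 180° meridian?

2

Leg 1: -178.2° → -73.0°, shortest Δλ = 105.2° (east) — does not cross 180°.
Leg 2: -73.0° → +122.7°, shortest Δλ = -164.3° (west) — crosses 180°.
Leg 3: +122.7° → -98.6°, shortest Δλ = 138.7° (east) — crosses 180°.
Total crossings: 2.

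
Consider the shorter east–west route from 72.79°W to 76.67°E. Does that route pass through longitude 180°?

No

Signed shortest Δλ = ((76.67 − -72.79 + 180) mod 360) − 180 = 149.46°.
Going east by 149.46° from -72.79° reaches +76.67° without touching 180°.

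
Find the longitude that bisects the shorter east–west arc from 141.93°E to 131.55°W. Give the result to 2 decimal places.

Signed shortest Δλ from +141.93° to -131.55° is +86.52°.
Midpoint longitude = +141.93° + (+86.52°)/2 = +141.93° + 43.26° = +185.19°.
Normalise into (−180°, 180°]: -174.81°.
(The naïve average (+141.93 + -131.55)/2 = 5.19° is on the wrong side of the globe.)

174.81°W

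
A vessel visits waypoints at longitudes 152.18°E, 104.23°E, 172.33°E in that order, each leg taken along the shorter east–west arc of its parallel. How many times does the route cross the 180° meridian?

Leg 1: +152.18° → +104.23°, shortest Δλ = -47.95° (west) — does not cross 180°.
Leg 2: +104.23° → +172.33°, shortest Δλ = 68.1° (east) — does not cross 180°.
Total crossings: 0.

0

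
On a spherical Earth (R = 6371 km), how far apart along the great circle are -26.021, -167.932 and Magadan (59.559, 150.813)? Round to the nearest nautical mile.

5527 nmi

Δλ = 150.813 − -167.932 = 318.745°; wrapped into (−180°, 180°]: -41.255°.
Δφ = 59.559 − -26.021 = 85.580°.
a = sin²(Δφ/2) + cos φ₁ · cos φ₂ · sin²(Δλ/2) = 0.517972.
c = 2·atan2(√a, √(1−a)) = 1.60675 rad → d = 6371·c ≈ 10236.60 km ≈ 5527.32 nmi.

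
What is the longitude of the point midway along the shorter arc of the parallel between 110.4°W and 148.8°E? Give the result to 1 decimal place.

160.8°W

Signed shortest Δλ from -110.4° to +148.8° is -100.8°.
Midpoint longitude = -110.4° + (-100.8°)/2 = -110.4° − 50.4° = -160.8°.
(The naïve average (-110.4 + +148.8)/2 = 19.2° is on the wrong side of the globe.)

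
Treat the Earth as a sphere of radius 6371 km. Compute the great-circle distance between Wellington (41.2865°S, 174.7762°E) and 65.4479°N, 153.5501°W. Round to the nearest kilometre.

12180 km

Δλ = -153.5501 − 174.7762 = -328.3263°; wrapped into (−180°, 180°]: 31.6737°.
Δφ = 65.4479 − -41.2865 = 106.7344°.
a = sin²(Δφ/2) + cos φ₁ · cos φ₂ · sin²(Δλ/2) = 0.667221.
c = 2·atan2(√a, √(1−a)) = 1.91181 rad → d = 6371·c ≈ 12180.13 km.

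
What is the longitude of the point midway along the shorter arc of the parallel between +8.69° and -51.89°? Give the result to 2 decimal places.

Signed shortest Δλ from +8.69° to -51.89° is -60.58°.
Midpoint longitude = +8.69° + (-60.58°)/2 = +8.69° − 30.29° = -21.60°.

-21.60°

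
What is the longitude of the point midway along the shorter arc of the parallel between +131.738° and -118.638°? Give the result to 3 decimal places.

Signed shortest Δλ from +131.738° to -118.638° is +109.624°.
Midpoint longitude = +131.738° + (+109.624°)/2 = +131.738° + 54.812° = +186.550°.
Normalise into (−180°, 180°]: -173.450°.
(The naïve average (+131.738 + -118.638)/2 = 6.55° is on the wrong side of the globe.)

-173.450°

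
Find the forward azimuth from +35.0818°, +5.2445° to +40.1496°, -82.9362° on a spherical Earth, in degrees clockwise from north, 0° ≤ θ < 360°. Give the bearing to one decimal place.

303.9°

Δλ = -82.9362 − 5.2445 = -88.1807°.
θ = atan2( sin Δλ · cos φ₂ , cos φ₁ · sin φ₂ − sin φ₁ · cos φ₂ · cos Δλ )
  = atan2(-0.76398, 0.51370) = -56.083° → normalised to [0°, 360°): 303.917°.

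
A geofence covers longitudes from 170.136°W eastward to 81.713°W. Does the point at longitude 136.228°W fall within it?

Band width going east from -170.136° to -81.713°: ((-81.713 − -170.136) mod 360) = 88.423°.
Offset of -136.228° east of the west edge: ((-136.228 − -170.136) mod 360) = 33.908°.
33.908° ≤ 88.423° ⇒ inside.

Yes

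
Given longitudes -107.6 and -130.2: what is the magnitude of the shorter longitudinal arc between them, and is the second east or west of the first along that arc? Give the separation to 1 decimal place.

22.6° west

Raw difference: -130.2 − -107.6 = -22.6°.
Normalise into (−180°, 180°]: -22.6° stays -22.6°.
Negative ⇒ the second point lies to the west; separation 22.6°.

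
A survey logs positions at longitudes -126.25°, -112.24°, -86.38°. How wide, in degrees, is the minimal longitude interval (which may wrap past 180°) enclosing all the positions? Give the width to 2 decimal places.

39.87°

Sort the longitudes: -126.25°, -112.24°, -86.38°.
Eastward gaps between consecutive values (wrapping around): 14.01°, 25.86°, 320.13°.
Largest gap = 320.13° ⇒ minimal covering band is its complement: 360° − 320.13° = 39.87°.
Band runs from -126.25° eastward to -86.38°.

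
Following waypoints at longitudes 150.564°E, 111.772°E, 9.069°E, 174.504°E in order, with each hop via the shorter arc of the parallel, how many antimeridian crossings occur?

Leg 1: +150.564° → +111.772°, shortest Δλ = -38.792° (west) — does not cross 180°.
Leg 2: +111.772° → +9.069°, shortest Δλ = -102.703° (west) — does not cross 180°.
Leg 3: +9.069° → +174.504°, shortest Δλ = 165.435° (east) — does not cross 180°.
Total crossings: 0.

0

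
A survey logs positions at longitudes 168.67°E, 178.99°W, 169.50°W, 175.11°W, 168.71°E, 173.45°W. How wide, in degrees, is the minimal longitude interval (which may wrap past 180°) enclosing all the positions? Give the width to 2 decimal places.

21.83°

Sort the longitudes: -178.99°, -175.11°, -173.45°, -169.50°, +168.67°, +168.71°.
Eastward gaps between consecutive values (wrapping around): 3.88°, 1.66°, 3.95°, 338.17°, 0.04°, 12.30°.
Largest gap = 338.17° ⇒ minimal covering band is its complement: 360° − 338.17° = 21.83°.
Band runs from +168.67° eastward to -169.50°, crossing the antimeridian.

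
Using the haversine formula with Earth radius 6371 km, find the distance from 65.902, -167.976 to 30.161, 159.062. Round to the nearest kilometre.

Δλ = 159.062 − -167.976 = 327.038°; wrapped into (−180°, 180°]: -32.962°.
Δφ = 30.161 − 65.902 = -35.741°.
a = sin²(Δφ/2) + cos φ₁ · cos φ₂ · sin²(Δλ/2) = 0.122580.
c = 2·atan2(√a, √(1−a)) = 0.71539 rad → d = 6371·c ≈ 4557.72 km.

4558 km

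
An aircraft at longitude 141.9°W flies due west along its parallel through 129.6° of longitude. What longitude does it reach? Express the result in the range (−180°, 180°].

88.5°E

Start at -141.9°; shift −129.6° → -271.5°.
-271.5° lies outside (−180°, 180°]; add 360° → +88.5°.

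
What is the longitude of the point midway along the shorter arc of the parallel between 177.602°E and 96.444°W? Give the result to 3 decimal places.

139.421°W

Signed shortest Δλ from +177.602° to -96.444° is +85.954°.
Midpoint longitude = +177.602° + (+85.954°)/2 = +177.602° + 42.977° = +220.579°.
Normalise into (−180°, 180°]: -139.421°.
(The naïve average (+177.602 + -96.444)/2 = 40.579° is on the wrong side of the globe.)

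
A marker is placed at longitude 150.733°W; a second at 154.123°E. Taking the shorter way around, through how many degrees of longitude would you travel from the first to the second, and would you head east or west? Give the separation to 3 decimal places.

55.144° west

Raw difference: 154.123 − -150.733 = 304.856°.
Normalise into (−180°, 180°]: 304.856° − 360° = -55.144°.
Negative ⇒ the second point lies to the west; separation 55.144°.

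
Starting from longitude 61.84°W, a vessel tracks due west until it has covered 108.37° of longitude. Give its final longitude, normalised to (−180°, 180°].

Start at -61.84°; shift −108.37° → -170.21°.
-170.21° already lies in (−180°, 180°].

170.21°W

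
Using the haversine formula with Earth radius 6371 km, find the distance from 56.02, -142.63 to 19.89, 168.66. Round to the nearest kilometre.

Δλ = 168.66 − -142.63 = 311.29°; wrapped into (−180°, 180°]: -48.71°.
Δφ = 19.89 − 56.02 = -36.13°.
a = sin²(Δφ/2) + cos φ₁ · cos φ₂ · sin²(Δλ/2) = 0.185539.
c = 2·atan2(√a, √(1−a)) = 0.89063 rad → d = 6371·c ≈ 5674.21 km.

5674 km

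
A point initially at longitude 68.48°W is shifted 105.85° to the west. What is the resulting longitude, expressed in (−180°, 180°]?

Start at -68.48°; shift −105.85° → -174.33°.
-174.33° already lies in (−180°, 180°].

174.33°W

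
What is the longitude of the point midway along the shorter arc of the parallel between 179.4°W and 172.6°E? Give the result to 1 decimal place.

Signed shortest Δλ from -179.4° to +172.6° is -8.0°.
Midpoint longitude = -179.4° + (-8.0°)/2 = -179.4° − 4.0° = -183.4°.
Normalise into (−180°, 180°]: +176.6°.
(The naïve average (-179.4 + +172.6)/2 = -3.4° is on the wrong side of the globe.)

176.6°E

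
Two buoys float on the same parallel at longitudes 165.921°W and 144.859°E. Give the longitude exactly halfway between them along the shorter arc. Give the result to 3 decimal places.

169.469°E

Signed shortest Δλ from -165.921° to +144.859° is -49.220°.
Midpoint longitude = -165.921° + (-49.220°)/2 = -165.921° − 24.610° = -190.531°.
Normalise into (−180°, 180°]: +169.469°.
(The naïve average (-165.921 + +144.859)/2 = -10.531° is on the wrong side of the globe.)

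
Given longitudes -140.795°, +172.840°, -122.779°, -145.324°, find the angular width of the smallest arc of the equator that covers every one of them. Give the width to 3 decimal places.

Sort the longitudes: -145.324°, -140.795°, -122.779°, +172.840°.
Eastward gaps between consecutive values (wrapping around): 4.529°, 18.016°, 295.619°, 41.836°.
Largest gap = 295.619° ⇒ minimal covering band is its complement: 360° − 295.619° = 64.381°.
Band runs from +172.840° eastward to -122.779°, crossing the antimeridian.

64.381°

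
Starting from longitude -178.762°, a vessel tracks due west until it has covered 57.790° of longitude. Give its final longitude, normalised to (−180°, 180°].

Start at -178.762°; shift −57.790° → -236.552°.
-236.552° lies outside (−180°, 180°]; add 360° → +123.448°.

+123.448°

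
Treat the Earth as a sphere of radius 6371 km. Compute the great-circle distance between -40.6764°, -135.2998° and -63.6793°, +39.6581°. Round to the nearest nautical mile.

4537 nmi

Δλ = 39.6581 − -135.2998 = 174.9579°.
Δφ = -63.6793 − -40.6764 = -23.0029°.
a = sin²(Δφ/2) + cos φ₁ · cos φ₂ · sin²(Δλ/2) = 0.375379.
c = 2·atan2(√a, √(1−a)) = 1.31890 rad → d = 6371·c ≈ 8402.70 km ≈ 4537.10 nmi.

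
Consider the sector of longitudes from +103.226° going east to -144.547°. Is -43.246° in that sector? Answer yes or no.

Band width going east from +103.226° to -144.547°: ((-144.547 − 103.226) mod 360) = 112.227°.
Offset of -43.246° east of the west edge: ((-43.246 − 103.226) mod 360) = 213.528°.
213.528° > 112.227° ⇒ outside.

No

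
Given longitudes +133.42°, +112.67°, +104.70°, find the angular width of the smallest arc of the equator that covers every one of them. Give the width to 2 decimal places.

Sort the longitudes: +104.70°, +112.67°, +133.42°.
Eastward gaps between consecutive values (wrapping around): 7.97°, 20.75°, 331.28°.
Largest gap = 331.28° ⇒ minimal covering band is its complement: 360° − 331.28° = 28.72°.
Band runs from +104.70° eastward to +133.42°.

28.72°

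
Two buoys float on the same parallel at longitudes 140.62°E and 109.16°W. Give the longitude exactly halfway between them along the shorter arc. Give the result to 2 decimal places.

Signed shortest Δλ from +140.62° to -109.16° is +110.22°.
Midpoint longitude = +140.62° + (+110.22°)/2 = +140.62° + 55.11° = +195.73°.
Normalise into (−180°, 180°]: -164.27°.
(The naïve average (+140.62 + -109.16)/2 = 15.73° is on the wrong side of the globe.)

164.27°W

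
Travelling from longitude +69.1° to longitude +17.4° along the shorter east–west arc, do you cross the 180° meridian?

No

Signed shortest Δλ = ((17.4 − 69.1 + 180) mod 360) − 180 = -51.7°.
Going west by 51.7° from +69.1° reaches +17.4° without touching 180°.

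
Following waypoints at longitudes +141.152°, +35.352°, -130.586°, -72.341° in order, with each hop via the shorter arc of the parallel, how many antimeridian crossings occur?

0

Leg 1: +141.152° → +35.352°, shortest Δλ = -105.8° (west) — does not cross 180°.
Leg 2: +35.352° → -130.586°, shortest Δλ = -165.938° (west) — does not cross 180°.
Leg 3: -130.586° → -72.341°, shortest Δλ = 58.245° (east) — does not cross 180°.
Total crossings: 0.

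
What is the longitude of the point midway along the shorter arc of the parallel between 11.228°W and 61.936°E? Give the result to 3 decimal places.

Signed shortest Δλ from -11.228° to +61.936° is +73.164°.
Midpoint longitude = -11.228° + (+73.164°)/2 = -11.228° + 36.582° = +25.354°.

25.354°E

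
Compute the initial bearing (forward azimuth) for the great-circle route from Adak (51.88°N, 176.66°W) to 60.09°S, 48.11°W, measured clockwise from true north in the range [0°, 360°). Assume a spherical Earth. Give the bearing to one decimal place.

126.7°

Δλ = -48.11 − -176.66 = 128.55°.
θ = atan2( sin Δλ · cos φ₂ , cos φ₁ · sin φ₂ − sin φ₁ · cos φ₂ · cos Δλ )
  = atan2(0.38997, -0.29062) = 126.695° → normalised to [0°, 360°): 126.695°.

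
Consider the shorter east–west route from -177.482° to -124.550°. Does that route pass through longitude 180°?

Signed shortest Δλ = ((-124.550 − -177.482 + 180) mod 360) − 180 = 52.932°.
Going east by 52.932° from -177.482° reaches -124.550° without touching 180°.

No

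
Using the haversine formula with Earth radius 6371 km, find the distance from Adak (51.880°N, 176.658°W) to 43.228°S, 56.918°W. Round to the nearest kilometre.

15527 km

Δλ = -56.918 − -176.658 = 119.740°.
Δφ = -43.228 − 51.880 = -95.108°.
a = sin²(Δφ/2) + cos φ₁ · cos φ₂ · sin²(Δλ/2) = 0.880977.
c = 2·atan2(√a, √(1−a)) = 2.43712 rad → d = 6371·c ≈ 15526.90 km.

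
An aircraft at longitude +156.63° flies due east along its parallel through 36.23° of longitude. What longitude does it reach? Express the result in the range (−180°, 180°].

Start at +156.63°; shift +36.23° → +192.86°.
+192.86° lies outside (−180°, 180°]; subtract 360° → -167.14°.

-167.14°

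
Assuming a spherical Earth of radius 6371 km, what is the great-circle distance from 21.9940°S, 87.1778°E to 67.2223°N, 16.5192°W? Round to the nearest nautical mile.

Δλ = -16.5192 − 87.1778 = -103.6970°.
Δφ = 67.2223 − -21.9940 = 89.2163°.
a = sin²(Δφ/2) + cos φ₁ · cos φ₂ · sin²(Δλ/2) = 0.715153.
c = 2·atan2(√a, √(1−a)) = 2.01563 rad → d = 6371·c ≈ 12841.56 km ≈ 6933.89 nmi.

6934 nmi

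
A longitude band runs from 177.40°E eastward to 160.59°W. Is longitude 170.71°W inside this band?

Yes

Band width going east from +177.40° to -160.59°: ((-160.59 − 177.40) mod 360) = 22.01°.
Offset of -170.71° east of the west edge: ((-170.71 − 177.40) mod 360) = 11.89°.
11.89° ≤ 22.01° ⇒ inside.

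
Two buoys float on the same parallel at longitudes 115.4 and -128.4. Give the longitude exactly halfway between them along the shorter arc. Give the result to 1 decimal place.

Signed shortest Δλ from +115.4° to -128.4° is +116.2°.
Midpoint longitude = +115.4° + (+116.2°)/2 = +115.4° + 58.1° = +173.5°.
(The naïve average (+115.4 + -128.4)/2 = -6.5° is on the wrong side of the globe.)

+173.5°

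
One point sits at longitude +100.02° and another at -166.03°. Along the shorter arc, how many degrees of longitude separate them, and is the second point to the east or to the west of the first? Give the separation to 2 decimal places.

Raw difference: -166.03 − 100.02 = -266.05°.
Normalise into (−180°, 180°]: -266.05° + 360° = 93.95°.
Positive ⇒ the second point lies to the east; separation 93.95°.

93.95° east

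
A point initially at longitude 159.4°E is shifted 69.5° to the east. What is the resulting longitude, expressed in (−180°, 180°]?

131.1°W

Start at +159.4°; shift +69.5° → +228.9°.
+228.9° lies outside (−180°, 180°]; subtract 360° → -131.1°.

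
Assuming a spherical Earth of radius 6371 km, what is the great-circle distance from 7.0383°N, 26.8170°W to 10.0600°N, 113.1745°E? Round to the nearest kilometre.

15194 km

Δλ = 113.1745 − -26.8170 = 139.9915°.
Δφ = 10.0600 − 7.0383 = 3.0217°.
a = sin²(Δφ/2) + cos φ₁ · cos φ₂ · sin²(Δλ/2) = 0.863543.
c = 2·atan2(√a, √(1−a)) = 2.38486 rad → d = 6371·c ≈ 15193.97 km.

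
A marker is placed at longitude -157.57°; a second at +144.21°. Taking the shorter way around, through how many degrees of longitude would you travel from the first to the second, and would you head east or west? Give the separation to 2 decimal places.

58.22° west

Raw difference: 144.21 − -157.57 = 301.78°.
Normalise into (−180°, 180°]: 301.78° − 360° = -58.22°.
Negative ⇒ the second point lies to the west; separation 58.22°.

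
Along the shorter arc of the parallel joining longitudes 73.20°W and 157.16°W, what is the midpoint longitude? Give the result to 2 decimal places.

Signed shortest Δλ from -73.20° to -157.16° is -83.96°.
Midpoint longitude = -73.20° + (-83.96°)/2 = -73.20° − 41.98° = -115.18°.

115.18°W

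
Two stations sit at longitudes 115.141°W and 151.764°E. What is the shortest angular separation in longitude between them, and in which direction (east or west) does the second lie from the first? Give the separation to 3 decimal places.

Raw difference: 151.764 − -115.141 = 266.905°.
Normalise into (−180°, 180°]: 266.905° − 360° = -93.095°.
Negative ⇒ the second point lies to the west; separation 93.095°.

93.095° west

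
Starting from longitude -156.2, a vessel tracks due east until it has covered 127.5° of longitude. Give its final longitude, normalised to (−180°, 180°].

Start at -156.2°; shift +127.5° → -28.7°.
-28.7° already lies in (−180°, 180°].

-28.7°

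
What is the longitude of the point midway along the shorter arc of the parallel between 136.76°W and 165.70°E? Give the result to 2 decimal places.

165.53°W

Signed shortest Δλ from -136.76° to +165.70° is -57.54°.
Midpoint longitude = -136.76° + (-57.54°)/2 = -136.76° − 28.77° = -165.53°.
(The naïve average (-136.76 + +165.70)/2 = 14.47° is on the wrong side of the globe.)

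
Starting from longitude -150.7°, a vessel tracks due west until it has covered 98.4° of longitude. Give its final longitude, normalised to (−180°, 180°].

+110.9°

Start at -150.7°; shift −98.4° → -249.1°.
-249.1° lies outside (−180°, 180°]; add 360° → +110.9°.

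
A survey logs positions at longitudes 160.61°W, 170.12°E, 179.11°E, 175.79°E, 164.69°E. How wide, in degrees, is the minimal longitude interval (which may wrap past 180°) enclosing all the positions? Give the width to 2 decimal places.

Sort the longitudes: -160.61°, +164.69°, +170.12°, +175.79°, +179.11°.
Eastward gaps between consecutive values (wrapping around): 325.30°, 5.43°, 5.67°, 3.32°, 20.28°.
Largest gap = 325.30° ⇒ minimal covering band is its complement: 360° − 325.30° = 34.70°.
Band runs from +164.69° eastward to -160.61°, crossing the antimeridian.

34.70°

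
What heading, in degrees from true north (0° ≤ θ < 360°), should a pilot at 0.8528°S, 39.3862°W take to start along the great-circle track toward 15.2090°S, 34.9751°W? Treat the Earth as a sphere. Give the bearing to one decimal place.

Δλ = -34.9751 − -39.3862 = 4.4111°.
θ = atan2( sin Δλ · cos φ₂ , cos φ₁ · sin φ₂ − sin φ₁ · cos φ₂ · cos Δλ )
  = atan2(0.07422, -0.24799) = 163.339° → normalised to [0°, 360°): 163.339°.

163.3°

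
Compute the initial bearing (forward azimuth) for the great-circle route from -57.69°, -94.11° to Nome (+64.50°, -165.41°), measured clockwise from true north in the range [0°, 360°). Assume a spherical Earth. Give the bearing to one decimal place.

325.8°

Δλ = -165.41 − -94.11 = -71.30°.
θ = atan2( sin Δλ · cos φ₂ , cos φ₁ · sin φ₂ − sin φ₁ · cos φ₂ · cos Δλ )
  = atan2(-0.40778, 0.59909) = -34.242° → normalised to [0°, 360°): 325.758°.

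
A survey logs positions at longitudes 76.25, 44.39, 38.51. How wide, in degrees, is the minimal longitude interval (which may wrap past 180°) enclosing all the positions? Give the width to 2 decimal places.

Sort the longitudes: +38.51°, +44.39°, +76.25°.
Eastward gaps between consecutive values (wrapping around): 5.88°, 31.86°, 322.26°.
Largest gap = 322.26° ⇒ minimal covering band is its complement: 360° − 322.26° = 37.74°.
Band runs from +38.51° eastward to +76.25°.

37.74°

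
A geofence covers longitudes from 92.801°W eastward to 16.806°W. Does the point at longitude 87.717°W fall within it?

Band width going east from -92.801° to -16.806°: ((-16.806 − -92.801) mod 360) = 75.995°.
Offset of -87.717° east of the west edge: ((-87.717 − -92.801) mod 360) = 5.084°.
5.084° ≤ 75.995° ⇒ inside.

Yes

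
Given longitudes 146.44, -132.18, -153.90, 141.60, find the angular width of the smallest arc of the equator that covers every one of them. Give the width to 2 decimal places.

86.22°

Sort the longitudes: -153.90°, -132.18°, +141.60°, +146.44°.
Eastward gaps between consecutive values (wrapping around): 21.72°, 273.78°, 4.84°, 59.66°.
Largest gap = 273.78° ⇒ minimal covering band is its complement: 360° − 273.78° = 86.22°.
Band runs from +141.60° eastward to -132.18°, crossing the antimeridian.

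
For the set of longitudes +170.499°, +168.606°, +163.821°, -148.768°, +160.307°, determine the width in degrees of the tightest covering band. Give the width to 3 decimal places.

50.925°

Sort the longitudes: -148.768°, +160.307°, +163.821°, +168.606°, +170.499°.
Eastward gaps between consecutive values (wrapping around): 309.075°, 3.514°, 4.785°, 1.893°, 40.733°.
Largest gap = 309.075° ⇒ minimal covering band is its complement: 360° − 309.075° = 50.925°.
Band runs from +160.307° eastward to -148.768°, crossing the antimeridian.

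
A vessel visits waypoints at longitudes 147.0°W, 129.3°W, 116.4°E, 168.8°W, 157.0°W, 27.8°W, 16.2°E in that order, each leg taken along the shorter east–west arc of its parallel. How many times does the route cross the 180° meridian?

2

Leg 1: -147.0° → -129.3°, shortest Δλ = 17.7° (east) — does not cross 180°.
Leg 2: -129.3° → +116.4°, shortest Δλ = -114.3° (west) — crosses 180°.
Leg 3: +116.4° → -168.8°, shortest Δλ = 74.8° (east) — crosses 180°.
Leg 4: -168.8° → -157.0°, shortest Δλ = 11.8° (east) — does not cross 180°.
Leg 5: -157.0° → -27.8°, shortest Δλ = 129.2° (east) — does not cross 180°.
Leg 6: -27.8° → +16.2°, shortest Δλ = 44.0° (east) — does not cross 180°.
Total crossings: 2.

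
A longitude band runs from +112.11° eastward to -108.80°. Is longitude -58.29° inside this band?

Band width going east from +112.11° to -108.80°: ((-108.80 − 112.11) mod 360) = 139.09°.
Offset of -58.29° east of the west edge: ((-58.29 − 112.11) mod 360) = 189.60°.
189.60° > 139.09° ⇒ outside.

No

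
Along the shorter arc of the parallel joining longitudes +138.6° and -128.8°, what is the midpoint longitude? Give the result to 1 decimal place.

Signed shortest Δλ from +138.6° to -128.8° is +92.6°.
Midpoint longitude = +138.6° + (+92.6°)/2 = +138.6° + 46.3° = +184.9°.
Normalise into (−180°, 180°]: -175.1°.
(The naïve average (+138.6 + -128.8)/2 = 4.9° is on the wrong side of the globe.)

-175.1°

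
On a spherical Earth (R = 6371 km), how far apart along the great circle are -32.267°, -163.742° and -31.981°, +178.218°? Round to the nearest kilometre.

1697 km

Δλ = 178.218 − -163.742 = 341.960°; wrapped into (−180°, 180°]: -18.040°.
Δφ = -31.981 − -32.267 = 0.286°.
a = sin²(Δφ/2) + cos φ₁ · cos φ₂ · sin²(Δλ/2) = 0.017636.
c = 2·atan2(√a, √(1−a)) = 0.26639 rad → d = 6371·c ≈ 1697.14 km.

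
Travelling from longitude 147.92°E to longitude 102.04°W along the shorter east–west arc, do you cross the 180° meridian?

Yes

Naïve |-102.04 − 147.92| = 249.96° > 180°, so the shorter arc goes the other way round — across 180°.
Signed shortest Δλ = ((-102.04 − 147.92 + 180) mod 360) − 180 = 110.04°.
Going east by 110.04° from +147.92° passes through 180° before reaching -102.04°.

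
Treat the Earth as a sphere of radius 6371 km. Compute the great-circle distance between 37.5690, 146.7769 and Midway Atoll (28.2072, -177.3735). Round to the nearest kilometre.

Δλ = -177.3735 − 146.7769 = -324.1504°; wrapped into (−180°, 180°]: 35.8496°.
Δφ = 28.2072 − 37.5690 = -9.3618°.
a = sin²(Δφ/2) + cos φ₁ · cos φ₂ · sin²(Δλ/2) = 0.072822.
c = 2·atan2(√a, √(1−a)) = 0.54648 rad → d = 6371·c ≈ 3481.65 km.

3482 km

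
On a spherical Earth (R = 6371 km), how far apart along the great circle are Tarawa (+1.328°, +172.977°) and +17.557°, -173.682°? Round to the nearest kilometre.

Δλ = -173.682 − 172.977 = -346.659°; wrapped into (−180°, 180°]: 13.341°.
Δφ = 17.557 − 1.328 = 16.229°.
a = sin²(Δφ/2) + cos φ₁ · cos φ₂ · sin²(Δλ/2) = 0.032785.
c = 2·atan2(√a, √(1−a)) = 0.36414 rad → d = 6371·c ≈ 2319.94 km.

2320 km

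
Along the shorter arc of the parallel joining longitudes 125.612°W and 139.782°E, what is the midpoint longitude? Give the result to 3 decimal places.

172.915°W

Signed shortest Δλ from -125.612° to +139.782° is -94.606°.
Midpoint longitude = -125.612° + (-94.606°)/2 = -125.612° − 47.303° = -172.915°.
(The naïve average (-125.612 + +139.782)/2 = 7.085° is on the wrong side of the globe.)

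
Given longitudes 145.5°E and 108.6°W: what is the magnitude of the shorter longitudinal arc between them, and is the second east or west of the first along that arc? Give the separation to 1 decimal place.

105.9° east

Raw difference: -108.6 − 145.5 = -254.1°.
Normalise into (−180°, 180°]: -254.1° + 360° = 105.9°.
Positive ⇒ the second point lies to the east; separation 105.9°.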